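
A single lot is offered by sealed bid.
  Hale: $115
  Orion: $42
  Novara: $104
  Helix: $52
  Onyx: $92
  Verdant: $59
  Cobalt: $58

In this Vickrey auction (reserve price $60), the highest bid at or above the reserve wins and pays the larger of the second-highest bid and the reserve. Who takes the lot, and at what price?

Bids in order: 115 (Hale) > 104 (Novara) > 92 (Onyx) > 59 (Verdant) > 58 (Cobalt) > 52 (Helix) > …
Highest eligible bid: Hale at $115.
max(second-highest $104, reserve $60) = $104; the reserve does not bind.

Hale pays $104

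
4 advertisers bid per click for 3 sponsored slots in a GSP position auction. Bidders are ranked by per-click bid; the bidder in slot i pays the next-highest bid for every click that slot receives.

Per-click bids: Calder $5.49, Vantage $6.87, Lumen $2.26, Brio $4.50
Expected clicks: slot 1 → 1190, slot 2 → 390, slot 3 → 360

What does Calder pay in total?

Calder pays $1755.00

Sorting advertisers: $6.87 (Vantage) > $5.49 (Calder) > $4.50 (Brio) > $2.26 (Lumen)
Calder holds slot 2 → pays next bid $4.50 × 390 clicks = $1755.00.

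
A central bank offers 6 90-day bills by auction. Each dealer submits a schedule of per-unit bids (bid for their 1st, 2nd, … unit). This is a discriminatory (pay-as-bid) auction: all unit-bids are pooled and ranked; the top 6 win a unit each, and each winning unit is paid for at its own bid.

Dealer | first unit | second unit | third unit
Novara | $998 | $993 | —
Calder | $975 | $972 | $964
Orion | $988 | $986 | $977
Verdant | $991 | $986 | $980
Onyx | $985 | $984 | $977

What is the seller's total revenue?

Merging the schedules and taking the best 6: 998 (Novara-1), 993 (Novara-2), 991 (Verdant-1), 988 (Orion-1), 986 (Orion-2), 986 (Verdant-2)
Next rejected bid: $985 (not a price — pay-as-bid).
Each winning unit pays its own bid.
Revenue = 998 + 993 + 991 + 988 + 986 + 986 = $5,942.

Total revenue: $5,942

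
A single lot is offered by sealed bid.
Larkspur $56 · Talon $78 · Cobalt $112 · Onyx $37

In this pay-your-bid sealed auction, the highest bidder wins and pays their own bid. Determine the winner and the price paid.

Sorting bids: 112 (Cobalt) > 78 (Talon) > 56 (Larkspur) > 37 (Onyx)
Cobalt is highest → pays own bid, $112.

Cobalt pays $112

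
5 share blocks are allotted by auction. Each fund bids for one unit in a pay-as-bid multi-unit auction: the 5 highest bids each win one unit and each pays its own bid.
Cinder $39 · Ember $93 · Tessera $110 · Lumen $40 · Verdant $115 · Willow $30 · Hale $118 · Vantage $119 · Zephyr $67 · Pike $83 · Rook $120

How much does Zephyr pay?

Sorting: 120 (Rook), 119 (Vantage), 118 (Hale), 115 (Verdant), 110 (Tessera), 93 (Ember), 83 (Pike), …
Winners (5 units): Rook, Vantage, Hale, Verdant, Tessera.
Zephyr does not win → $0.

Zephyr pays $0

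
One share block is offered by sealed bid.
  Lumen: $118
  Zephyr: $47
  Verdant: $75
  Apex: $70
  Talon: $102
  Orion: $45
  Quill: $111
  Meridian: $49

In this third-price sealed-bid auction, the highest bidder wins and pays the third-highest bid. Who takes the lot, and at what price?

Third-price sealed-bid auction: the highest bidder wins and pays the third-highest bid.
Sorting bids: 118 (Lumen) > 111 (Quill) > 102 (Talon) > 75 (Verdant) > 70 (Apex) > 49 (Meridian) > …
Lumen wins; payment is bid #3 in the ranking = $102.

Lumen pays $102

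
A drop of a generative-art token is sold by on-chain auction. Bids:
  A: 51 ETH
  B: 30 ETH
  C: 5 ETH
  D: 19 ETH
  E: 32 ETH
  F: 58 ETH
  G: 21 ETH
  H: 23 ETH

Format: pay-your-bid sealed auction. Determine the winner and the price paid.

F pays 58 ETH

Sorting bids: 58 (F) > 51 (A) > 32 (E) > 30 (B) > 23 (H) > 21 (G) > …
F has the highest bid and pays exactly that: 58 ETH.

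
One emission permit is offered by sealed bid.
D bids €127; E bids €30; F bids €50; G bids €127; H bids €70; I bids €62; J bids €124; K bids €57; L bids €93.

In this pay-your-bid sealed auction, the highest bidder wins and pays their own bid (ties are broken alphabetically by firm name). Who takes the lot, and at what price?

D pays €127

Pay-your-bid sealed auction: the highest bidder wins and pays their own bid.
Bids in order: 127 (D) > 127 (G) > 124 (J) > 93 (L) > 70 (H) > 62 (I) > …
Tie at €127 → D wins by tie-break.
D has the highest bid and pays exactly that: €127.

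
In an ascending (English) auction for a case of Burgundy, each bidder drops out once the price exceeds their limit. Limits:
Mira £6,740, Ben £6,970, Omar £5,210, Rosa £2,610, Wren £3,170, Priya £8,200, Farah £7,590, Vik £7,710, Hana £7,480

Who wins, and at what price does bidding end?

Sorting limits: 8,200 (Priya) > 7,710 (Vik) > 7,590 (Farah) > 7,480 (Hana) > 6,970 (Ben) > 6,740 (Mira) > …
Bidding ends when Vik exits at £7,710; Priya takes it.

Priya wins at £7,710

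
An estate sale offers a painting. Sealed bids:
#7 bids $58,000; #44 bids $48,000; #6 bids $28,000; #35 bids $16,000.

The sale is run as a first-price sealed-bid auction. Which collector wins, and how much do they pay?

Bids ranked: 58,000 (#7) > 48,000 (#44) > 28,000 (#6) > 16,000 (#35)
#7 is highest → pays own bid, $58,000.

#7 pays $58,000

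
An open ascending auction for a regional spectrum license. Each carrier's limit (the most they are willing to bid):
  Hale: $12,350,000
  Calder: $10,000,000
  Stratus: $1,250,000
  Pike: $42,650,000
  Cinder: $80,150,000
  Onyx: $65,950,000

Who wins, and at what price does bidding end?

Cinder wins at $65,950,000

Rule: the price rises until one bidder remains; the winner pays the price at which the last rival dropped out.
Limits in order: 80,150,000 (Cinder) > 65,950,000 (Onyx) > 42,650,000 (Pike) > 12,350,000 (Hale) > 10,000,000 (Calder) > 1,250,000 (Stratus)
Once the price passes $65,950,000, only Cinder is left; the hammer falls at Onyx's limit of $65,950,000.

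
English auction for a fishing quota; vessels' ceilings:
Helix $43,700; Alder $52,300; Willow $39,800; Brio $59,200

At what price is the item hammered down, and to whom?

Brio wins at $52,300

Ascending (English) auction: the price rises until one bidder remains; the winner pays the price at which the last rival dropped out.
Limits in order: 59,200 (Brio) > 52,300 (Alder) > 43,700 (Helix) > 39,800 (Willow)
Once the price passes $52,300, only Brio is left; the hammer falls at Alder's limit of $52,300.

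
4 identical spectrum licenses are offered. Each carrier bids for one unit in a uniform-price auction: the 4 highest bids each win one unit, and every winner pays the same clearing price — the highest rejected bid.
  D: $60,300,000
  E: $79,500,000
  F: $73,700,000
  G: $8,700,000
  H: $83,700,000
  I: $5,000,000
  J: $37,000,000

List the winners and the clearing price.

Ordering the bids: 83,700,000 (H), 79,500,000 (E), 73,700,000 (F), 60,300,000 (D), 37,000,000 (J), 8,700,000 (G), …
Top 4: H, E, F, D.
Clearing price = highest rejected bid = $37,000,000.

H, E, F, D; each pays $37,000,000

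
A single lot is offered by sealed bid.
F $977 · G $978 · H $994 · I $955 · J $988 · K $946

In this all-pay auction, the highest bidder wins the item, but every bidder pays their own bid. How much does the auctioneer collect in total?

Sorting bids: 994 (H) > 988 (J) > 978 (G) > 977 (F) > 955 (I) > 946 (K)
Every bidder forfeits their bid regardless of winning.
Revenue = 977 + 978 + 994 + 955 + 988 + 946 = $5,838.

Total revenue: $5,838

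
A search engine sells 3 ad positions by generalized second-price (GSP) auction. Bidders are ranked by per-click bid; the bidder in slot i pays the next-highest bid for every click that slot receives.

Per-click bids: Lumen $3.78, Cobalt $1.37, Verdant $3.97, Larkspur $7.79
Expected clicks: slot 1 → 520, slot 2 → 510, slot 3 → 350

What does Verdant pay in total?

Per-click bids in order: $7.79 (Larkspur) > $3.97 (Verdant) > $3.78 (Lumen) > $1.37 (Cobalt)
Verdant holds slot 2 → pays next bid $3.78 × 510 clicks = $1927.80.

Verdant pays $1927.80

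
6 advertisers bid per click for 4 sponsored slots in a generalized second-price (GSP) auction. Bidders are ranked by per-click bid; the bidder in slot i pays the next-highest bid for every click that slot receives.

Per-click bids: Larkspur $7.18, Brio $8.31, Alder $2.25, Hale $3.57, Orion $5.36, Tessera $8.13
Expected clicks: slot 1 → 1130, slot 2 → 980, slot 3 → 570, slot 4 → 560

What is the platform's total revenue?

Ranked by bid: $8.31 (Brio) > $8.13 (Tessera) > $7.18 (Larkspur) > $5.36 (Orion) > $3.57 (Hale) > …
Slot 1: Brio pays $8.13 × 1130 = $9186.90
Slot 2: Tessera pays $7.18 × 980 = $7036.40
Slot 3: Larkspur pays $5.36 × 570 = $3055.20
Slot 4: Orion pays $3.57 × 560 = $1999.20
Total = $21277.70

Total revenue: $21277.70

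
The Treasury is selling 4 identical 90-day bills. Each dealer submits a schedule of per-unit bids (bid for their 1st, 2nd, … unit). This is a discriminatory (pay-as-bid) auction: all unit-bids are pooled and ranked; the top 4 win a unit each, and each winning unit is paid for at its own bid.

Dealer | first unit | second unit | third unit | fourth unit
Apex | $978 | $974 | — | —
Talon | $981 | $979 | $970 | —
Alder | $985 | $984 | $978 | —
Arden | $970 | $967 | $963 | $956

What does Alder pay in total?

All unit-bids, highest first — top 4: 985 (Alder-1), 984 (Alder-2), 981 (Talon-1), 979 (Talon-2)
Next rejected bid: $978 (not a price — pay-as-bid).
Alder's winning unit-bids: 985 + 984 = $1,969.

Alder pays $1,969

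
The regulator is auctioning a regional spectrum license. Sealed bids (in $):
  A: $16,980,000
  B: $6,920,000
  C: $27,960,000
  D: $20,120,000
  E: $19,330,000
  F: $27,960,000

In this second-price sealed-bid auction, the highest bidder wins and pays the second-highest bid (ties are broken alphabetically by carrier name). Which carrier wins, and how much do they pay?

Rule: the highest bidder wins and pays the second-highest bid.
Bids ranked: 27,960,000 (C) > 27,960,000 (F) > 20,120,000 (D) > 19,330,000 (E) > 16,980,000 (A) > 6,920,000 (B)
C and F tie at $27,960,000; tie-break gives it to C.
C wins with the highest bid; price is set by the runner-up at $27,960,000.

C pays $27,960,000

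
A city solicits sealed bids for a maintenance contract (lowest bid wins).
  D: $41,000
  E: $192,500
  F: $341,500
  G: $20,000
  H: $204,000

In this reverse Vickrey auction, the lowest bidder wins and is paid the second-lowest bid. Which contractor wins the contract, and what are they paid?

G is paid $41,000

Rule: the lowest bidder wins and is paid the second-lowest bid.
Sorting bids: 20,000 (G) < 41,000 (D) < 192,500 (E) < 204,000 (H) < 341,500 (F)
Second-price: G is paid D's bid of $41,000.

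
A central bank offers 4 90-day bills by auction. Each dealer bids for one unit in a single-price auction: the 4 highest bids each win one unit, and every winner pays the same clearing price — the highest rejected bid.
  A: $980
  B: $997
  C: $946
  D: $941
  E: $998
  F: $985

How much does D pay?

Sorting: 998 (E), 997 (B), 985 (F), 980 (A), 946 (C), 941 (D)
Top 4: E, B, F, A.
Clearing price = highest rejected bid = $946.
D does not win → pays $0.

D pays $0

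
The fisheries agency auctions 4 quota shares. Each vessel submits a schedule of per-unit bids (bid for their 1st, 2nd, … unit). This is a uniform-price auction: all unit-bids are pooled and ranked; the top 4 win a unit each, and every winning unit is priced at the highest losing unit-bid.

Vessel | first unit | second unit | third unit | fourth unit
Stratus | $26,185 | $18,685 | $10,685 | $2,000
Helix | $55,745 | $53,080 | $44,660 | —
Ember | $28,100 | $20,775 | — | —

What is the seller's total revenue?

Pooled unit-bids ranked (top 4): 55,745 (Helix-1), 53,080 (Helix-2), 44,660 (Helix-3), 28,100 (Ember-1)
Highest rejected unit-bid = $26,185.
Allocation: Ember 1, Helix 3. Every unit priced at $26,185.
Revenue = 4 × 26,185 = $104,740.

Total revenue: $104,740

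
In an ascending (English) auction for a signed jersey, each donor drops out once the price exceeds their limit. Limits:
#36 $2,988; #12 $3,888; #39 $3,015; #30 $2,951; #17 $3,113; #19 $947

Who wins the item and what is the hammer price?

#12 wins at $3,113

Rule: the price rises until one bidder remains; the winner pays the price at which the last rival dropped out.
Limits ranked: 3,888 (#12) > 3,113 (#17) > 3,015 (#39) > 2,988 (#36) > 2,951 (#30) > 947 (#19)
Bidding ends when #17 exits at $3,113; #12 takes it.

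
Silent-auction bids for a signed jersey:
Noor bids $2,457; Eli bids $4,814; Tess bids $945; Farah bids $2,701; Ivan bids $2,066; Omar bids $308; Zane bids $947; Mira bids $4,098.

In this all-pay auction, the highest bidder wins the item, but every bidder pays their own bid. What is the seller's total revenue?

Sorting bids: 4,814 (Eli) > 4,098 (Mira) > 2,701 (Farah) > 2,457 (Noor) > 2,066 (Ivan) > 947 (Zane) > …
Every bidder forfeits their bid regardless of winning.
Revenue = 2,457 + 4,814 + 945 + 2,701 + 2,066 + 308 + 947 + 4,098 = $18,336.

Total revenue: $18,336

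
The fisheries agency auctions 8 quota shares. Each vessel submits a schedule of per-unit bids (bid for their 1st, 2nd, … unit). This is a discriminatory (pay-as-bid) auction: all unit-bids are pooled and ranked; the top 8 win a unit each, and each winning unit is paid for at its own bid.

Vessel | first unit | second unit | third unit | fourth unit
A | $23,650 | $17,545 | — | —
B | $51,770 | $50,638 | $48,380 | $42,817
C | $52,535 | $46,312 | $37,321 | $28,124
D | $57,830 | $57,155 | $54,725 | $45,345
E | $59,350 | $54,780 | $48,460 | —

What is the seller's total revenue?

All unit-bids, highest first — top 8: 59,350 (E-1), 57,830 (D-1), 57,155 (D-2), 54,780 (E-2), 54,725 (D-3), 52,535 (C-1), 51,770 (B-1), 50,638 (B-2)
Next rejected bid: $48,460 (not a price — pay-as-bid).
Each winning unit pays its own bid.
Revenue = 59,350 + 57,830 + 57,155 + 54,780 + 54,725 + 52,535 + 51,770 + 50,638 = $438,783.

Total revenue: $438,783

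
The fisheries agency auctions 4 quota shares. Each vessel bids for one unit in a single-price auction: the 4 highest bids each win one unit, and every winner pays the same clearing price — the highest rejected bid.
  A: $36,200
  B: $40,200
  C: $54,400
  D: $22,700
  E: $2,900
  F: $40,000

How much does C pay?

C pays $22,700

Ordering the bids: 54,400 (C), 40,200 (B), 40,000 (F), 36,200 (A), 22,700 (D), 2,900 (E)
The 4 highest are C, B, F, A.
Clearing price = highest rejected bid = $22,700.
C wins → pays $22,700.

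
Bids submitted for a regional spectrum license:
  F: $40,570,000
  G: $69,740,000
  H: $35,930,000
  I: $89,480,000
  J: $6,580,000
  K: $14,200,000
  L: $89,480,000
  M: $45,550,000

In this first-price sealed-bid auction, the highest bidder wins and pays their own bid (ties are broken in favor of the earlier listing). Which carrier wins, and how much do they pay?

I pays $89,480,000

Rule: the highest bidder wins and pays their own bid.
Bids in order: 89,480,000 (I) > 89,480,000 (L) > 69,740,000 (G) > 45,550,000 (M) > 40,570,000 (F) > 35,930,000 (H) > …
Tie at $89,480,000 → I wins by tie-break.
I has the highest bid and pays exactly that: $89,480,000.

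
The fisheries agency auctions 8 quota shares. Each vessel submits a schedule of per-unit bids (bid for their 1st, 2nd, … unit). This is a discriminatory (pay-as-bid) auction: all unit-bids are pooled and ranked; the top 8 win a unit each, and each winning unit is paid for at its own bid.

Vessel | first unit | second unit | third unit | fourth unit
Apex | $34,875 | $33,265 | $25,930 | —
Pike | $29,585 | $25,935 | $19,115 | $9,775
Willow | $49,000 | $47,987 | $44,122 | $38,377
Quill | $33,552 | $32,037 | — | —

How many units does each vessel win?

Apex 2, Quill 2, Willow 4

All unit-bids, highest first — top 8: 49,000 (Willow-1), 47,987 (Willow-2), 44,122 (Willow-3), 38,377 (Willow-4), 34,875 (Apex-1), 33,552 (Quill-1), 33,265 (Apex-2), 32,037 (Quill-2)
Next rejected bid: $29,585 (not a price — pay-as-bid).
Allocation: Apex 2, Quill 2, Willow 4.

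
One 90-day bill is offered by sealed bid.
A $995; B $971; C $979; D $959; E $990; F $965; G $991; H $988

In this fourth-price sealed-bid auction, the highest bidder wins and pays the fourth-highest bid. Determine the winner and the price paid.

A pays $988

Bids in order: 995 (A) > 991 (G) > 990 (E) > 988 (H) > 979 (C) > 971 (B) > …
A is highest; pays the fourth-highest bid, $988.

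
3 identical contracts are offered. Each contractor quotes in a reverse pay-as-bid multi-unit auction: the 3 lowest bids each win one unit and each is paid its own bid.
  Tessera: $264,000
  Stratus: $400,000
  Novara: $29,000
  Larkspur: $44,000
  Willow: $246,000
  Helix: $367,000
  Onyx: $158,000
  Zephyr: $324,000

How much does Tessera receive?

Tessera is paid $0

Sorting: 29,000 (Novara), 44,000 (Larkspur), 158,000 (Onyx), 246,000 (Willow), 264,000 (Tessera), …
Lowest 3: Novara, Larkspur, Onyx.
Tessera does not win → $0.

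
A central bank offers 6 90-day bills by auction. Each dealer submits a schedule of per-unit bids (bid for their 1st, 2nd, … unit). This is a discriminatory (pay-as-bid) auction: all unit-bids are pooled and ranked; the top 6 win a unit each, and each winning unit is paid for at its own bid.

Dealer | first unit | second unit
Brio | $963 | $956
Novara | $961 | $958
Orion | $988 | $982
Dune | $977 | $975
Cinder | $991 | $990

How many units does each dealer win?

Pooled unit-bids ranked (top 6): 991 (Cinder-1), 990 (Cinder-2), 988 (Orion-1), 982 (Orion-2), 977 (Dune-1), 975 (Dune-2)
Next rejected bid: $963 (not a price — pay-as-bid).
Allocation: Cinder 2, Dune 2, Orion 2.

Cinder 2, Dune 2, Orion 2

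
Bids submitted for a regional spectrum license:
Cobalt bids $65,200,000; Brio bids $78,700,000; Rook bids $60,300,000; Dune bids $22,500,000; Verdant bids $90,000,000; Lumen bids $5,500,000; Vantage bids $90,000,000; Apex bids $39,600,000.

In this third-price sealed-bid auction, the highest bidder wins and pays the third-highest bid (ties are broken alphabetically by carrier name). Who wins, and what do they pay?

Sorting bids: 90,000,000 (Vantage) > 90,000,000 (Verdant) > 78,700,000 (Brio) > 65,200,000 (Cobalt) > 60,300,000 (Rook) > 39,600,000 (Apex) > …
Tie at $90,000,000 → Vantage wins by tie-break.
Vantage wins; payment is bid #3 in the ranking = $78,700,000.

Vantage pays $78,700,000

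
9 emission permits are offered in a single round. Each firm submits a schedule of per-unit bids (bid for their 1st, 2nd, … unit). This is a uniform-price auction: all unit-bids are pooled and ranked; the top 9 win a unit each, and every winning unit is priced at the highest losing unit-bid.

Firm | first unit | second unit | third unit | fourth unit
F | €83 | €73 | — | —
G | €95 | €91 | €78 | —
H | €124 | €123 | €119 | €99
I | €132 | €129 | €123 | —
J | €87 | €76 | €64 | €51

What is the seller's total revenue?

Total revenue: €783

Pooled unit-bids ranked (top 9): 132 (I-1), 129 (I-2), 124 (H-1), 123 (H-2), 123 (I-3), 119 (H-3), 99 (H-4), 95 (G-1), 91 (G-2)
First bid not allocated: €87.
Allocation: G 2, H 4, I 3. Every unit priced at €87.
Revenue = 9 × 87 = €783.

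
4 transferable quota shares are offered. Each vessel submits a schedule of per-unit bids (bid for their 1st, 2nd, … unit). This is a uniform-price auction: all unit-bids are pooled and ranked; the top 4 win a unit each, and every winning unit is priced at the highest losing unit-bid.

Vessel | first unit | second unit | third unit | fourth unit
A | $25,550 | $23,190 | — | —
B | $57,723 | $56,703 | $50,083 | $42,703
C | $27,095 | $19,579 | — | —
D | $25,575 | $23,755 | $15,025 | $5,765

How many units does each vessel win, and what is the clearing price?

B 4; clearing price $27,095

Pooled unit-bids ranked (top 4): 57,723 (B-1), 56,703 (B-2), 50,083 (B-3), 42,703 (B-4)
First bid not allocated: $27,095.
Allocation: B 4.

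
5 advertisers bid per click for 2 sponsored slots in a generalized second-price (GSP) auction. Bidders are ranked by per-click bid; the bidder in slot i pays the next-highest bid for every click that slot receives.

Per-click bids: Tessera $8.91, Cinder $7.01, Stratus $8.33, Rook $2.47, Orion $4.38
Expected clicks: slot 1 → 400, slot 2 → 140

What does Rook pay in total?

Rook pays $0.00

Per-click bids in order: $8.91 (Tessera) > $8.33 (Stratus) > $7.01 (Cinder) > …
Rook ranks below slot 2 → no slot, pays nothing.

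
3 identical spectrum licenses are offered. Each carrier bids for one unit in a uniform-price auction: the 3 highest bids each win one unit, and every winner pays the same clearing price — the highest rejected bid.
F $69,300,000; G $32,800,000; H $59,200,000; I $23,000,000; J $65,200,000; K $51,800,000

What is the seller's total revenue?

Sorting: 69,300,000 (F), 65,200,000 (J), 59,200,000 (H), 51,800,000 (K), 32,800,000 (G), …
Winners (3 units): F, J, H.
Clearing price = highest rejected bid = $51,800,000.
Total revenue = 3 × $51,800,000 = $155,400,000.

Total revenue: $155,400,000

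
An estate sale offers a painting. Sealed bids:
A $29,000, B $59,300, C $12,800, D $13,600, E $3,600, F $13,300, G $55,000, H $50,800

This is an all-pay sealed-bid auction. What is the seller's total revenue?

Rule: the highest bidder wins the item, but every bidder pays their own bid.
Bids ranked: 59,300 (B) > 55,000 (G) > 50,800 (H) > 29,000 (A) > 13,600 (D) > 13,300 (F) > …
B wins with the top bid; all bids are sunk regardless.
Every bidder forfeits their bid regardless of winning.
Revenue = 29,000 + 59,300 + 12,800 + 13,600 + 3,600 + 13,300 + 55,000 + 50,800 = $237,400.

Total revenue: $237,400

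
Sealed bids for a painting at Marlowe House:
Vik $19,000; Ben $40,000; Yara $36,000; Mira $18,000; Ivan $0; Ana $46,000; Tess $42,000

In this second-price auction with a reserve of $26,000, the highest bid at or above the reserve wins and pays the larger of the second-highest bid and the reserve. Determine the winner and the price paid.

Second-price auction with a reserve of $26,000: the highest bid at or above the reserve wins and pays the larger of the second-highest bid and the reserve.
Sorting bids: 46,000 (Ana) > 42,000 (Tess) > 40,000 (Ben) > 36,000 (Yara) > 19,000 (Vik) > 18,000 (Mira) > …
Highest eligible bid: Ana at $46,000.
max(second-highest $42,000, reserve $26,000) = $42,000; the reserve does not bind.

Ana pays $42,000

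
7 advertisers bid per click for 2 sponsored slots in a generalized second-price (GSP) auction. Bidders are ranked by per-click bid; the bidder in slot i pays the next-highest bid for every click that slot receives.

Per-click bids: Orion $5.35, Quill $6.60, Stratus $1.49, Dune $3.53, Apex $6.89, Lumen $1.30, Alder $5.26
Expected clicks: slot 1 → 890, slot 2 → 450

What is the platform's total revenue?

Ranked by bid: $6.89 (Apex) > $6.60 (Quill) > $5.35 (Orion) > …
Slot 1: Apex pays $6.60 × 890 = $5874.00
Slot 2: Quill pays $5.35 × 450 = $2407.50
Total = $8281.50

Total revenue: $8281.50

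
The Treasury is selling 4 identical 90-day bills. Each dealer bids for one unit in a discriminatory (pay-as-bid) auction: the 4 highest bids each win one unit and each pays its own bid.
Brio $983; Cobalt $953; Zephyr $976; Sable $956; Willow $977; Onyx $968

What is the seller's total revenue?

Total revenue: $3,904

Ordering the bids: 983 (Brio), 977 (Willow), 976 (Zephyr), 968 (Onyx), 956 (Sable), 953 (Cobalt)
The 4 highest are Brio, Willow, Zephyr, Onyx.
Total revenue = 983 + 977 + 976 + 968 = $3,904.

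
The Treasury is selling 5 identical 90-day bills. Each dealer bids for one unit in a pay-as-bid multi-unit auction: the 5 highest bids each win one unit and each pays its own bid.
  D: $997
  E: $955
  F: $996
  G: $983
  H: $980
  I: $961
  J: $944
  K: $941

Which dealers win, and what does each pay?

Ordering the bids: 997 (D), 996 (F), 983 (G), 980 (H), 961 (I), 955 (E), 944 (J), …
The 5 highest are D, F, G, H, I.
Each winner pays its own bid: D $997, F $996, G $983, H $980, I $961.

D $997, F $996, G $983, H $980, I $961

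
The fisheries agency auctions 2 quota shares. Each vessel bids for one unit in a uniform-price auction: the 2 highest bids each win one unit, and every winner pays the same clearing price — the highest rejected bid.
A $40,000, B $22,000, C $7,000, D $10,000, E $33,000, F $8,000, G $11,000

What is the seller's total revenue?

Total revenue: $44,000

Ordering the bids: 40,000 (A), 33,000 (E), 22,000 (B), 11,000 (G), …
Winners (2 units): A, E.
Clearing price = highest rejected bid = $22,000.
Total revenue = 2 × $22,000 = $44,000.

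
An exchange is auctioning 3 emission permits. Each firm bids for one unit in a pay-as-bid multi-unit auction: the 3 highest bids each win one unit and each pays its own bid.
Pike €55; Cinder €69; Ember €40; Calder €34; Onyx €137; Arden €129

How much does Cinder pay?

Cinder pays €69

Ordering the bids: 137 (Onyx), 129 (Arden), 69 (Cinder), 55 (Pike), 40 (Ember), …
Winners (3 units): Onyx, Arden, Cinder.
Cinder wins → own bid €69.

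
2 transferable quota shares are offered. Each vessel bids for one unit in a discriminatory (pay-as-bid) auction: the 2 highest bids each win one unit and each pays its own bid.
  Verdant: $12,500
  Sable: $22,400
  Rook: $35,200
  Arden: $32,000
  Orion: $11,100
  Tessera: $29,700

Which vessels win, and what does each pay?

Ordering the bids: 35,200 (Rook), 32,000 (Arden), 29,700 (Tessera), 22,400 (Sable), …
Winners (2 units): Rook, Arden.
Each winner pays its own bid: Rook $35,200, Arden $32,000.

Rook $35,200, Arden $32,000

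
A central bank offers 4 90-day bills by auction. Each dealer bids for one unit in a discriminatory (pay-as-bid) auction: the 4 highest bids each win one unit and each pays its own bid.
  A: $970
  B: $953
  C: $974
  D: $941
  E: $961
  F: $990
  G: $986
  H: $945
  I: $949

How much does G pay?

G pays $986

Ordering the bids: 990 (F), 986 (G), 974 (C), 970 (A), 961 (E), 953 (B), …
The 4 highest are F, G, C, A.
G wins → own bid $986.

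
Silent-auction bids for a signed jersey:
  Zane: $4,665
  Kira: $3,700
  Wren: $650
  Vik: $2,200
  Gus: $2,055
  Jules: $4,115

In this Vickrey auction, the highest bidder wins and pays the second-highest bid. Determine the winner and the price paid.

Bids in order: 4,665 (Zane) > 4,115 (Jules) > 3,700 (Kira) > 2,200 (Vik) > 2,055 (Gus) > 650 (Wren)
Zane is highest; pays the second-highest bid, $4,115.

Zane pays $4,115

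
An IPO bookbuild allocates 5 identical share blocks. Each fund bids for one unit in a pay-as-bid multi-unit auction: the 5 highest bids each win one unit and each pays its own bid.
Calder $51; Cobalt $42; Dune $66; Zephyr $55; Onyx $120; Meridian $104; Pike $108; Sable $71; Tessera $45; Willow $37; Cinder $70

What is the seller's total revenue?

Bids ranked high→low: 120 (Onyx), 108 (Pike), 104 (Meridian), 71 (Sable), 70 (Cinder), 66 (Dune), 55 (Zephyr), …
Winners (5 units): Onyx, Pike, Meridian, Sable, Cinder.
Total revenue = 120 + 108 + 104 + 71 + 70 = $473.

Total revenue: $473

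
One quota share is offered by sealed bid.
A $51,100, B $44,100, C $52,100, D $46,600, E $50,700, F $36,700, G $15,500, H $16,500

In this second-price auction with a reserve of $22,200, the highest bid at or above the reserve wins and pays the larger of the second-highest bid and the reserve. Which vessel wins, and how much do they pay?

C pays $51,100

Bids in order: 52,100 (C) > 51,100 (A) > 50,700 (E) > 46,600 (D) > 44,100 (B) > 36,700 (F) > …
C has the top bid at or above the reserve ($52,100).
max(second-highest $51,100, reserve $22,200) = $51,100; the reserve does not bind.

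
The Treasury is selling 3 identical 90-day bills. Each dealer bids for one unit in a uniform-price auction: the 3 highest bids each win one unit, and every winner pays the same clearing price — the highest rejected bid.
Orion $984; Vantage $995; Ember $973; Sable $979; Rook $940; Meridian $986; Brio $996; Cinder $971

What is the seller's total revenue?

Total revenue: $2,952

Ordering the bids: 996 (Brio), 995 (Vantage), 986 (Meridian), 984 (Orion), 979 (Sable), …
The 3 highest are Brio, Vantage, Meridian.
Highest unsuccessful bid: $984 → clearing price.
Total revenue = 3 × $984 = $2,952.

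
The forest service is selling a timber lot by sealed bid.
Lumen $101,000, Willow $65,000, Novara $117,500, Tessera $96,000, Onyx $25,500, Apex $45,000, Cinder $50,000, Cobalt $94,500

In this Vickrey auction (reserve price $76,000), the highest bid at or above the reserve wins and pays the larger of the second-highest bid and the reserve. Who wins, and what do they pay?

Novara pays $101,000

Bids in order: 117,500 (Novara) > 101,000 (Lumen) > 96,000 (Tessera) > 94,500 (Cobalt) > 65,000 (Willow) > 50,000 (Cinder) > …
Novara has the top bid at or above the reserve ($117,500).
max(second-highest $101,000, reserve $76,000) = $101,000; the reserve does not bind.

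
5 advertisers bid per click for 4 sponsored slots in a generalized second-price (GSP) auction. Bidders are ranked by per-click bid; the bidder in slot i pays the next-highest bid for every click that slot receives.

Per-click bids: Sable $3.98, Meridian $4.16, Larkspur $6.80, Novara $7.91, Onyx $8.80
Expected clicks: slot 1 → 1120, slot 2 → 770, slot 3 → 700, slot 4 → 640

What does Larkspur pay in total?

Ranked by bid: $8.80 (Onyx) > $7.91 (Novara) > $6.80 (Larkspur) > $4.16 (Meridian) > $3.98 (Sable)
Larkspur holds slot 3 → pays next bid $4.16 × 700 clicks = $2912.00.

Larkspur pays $2912.00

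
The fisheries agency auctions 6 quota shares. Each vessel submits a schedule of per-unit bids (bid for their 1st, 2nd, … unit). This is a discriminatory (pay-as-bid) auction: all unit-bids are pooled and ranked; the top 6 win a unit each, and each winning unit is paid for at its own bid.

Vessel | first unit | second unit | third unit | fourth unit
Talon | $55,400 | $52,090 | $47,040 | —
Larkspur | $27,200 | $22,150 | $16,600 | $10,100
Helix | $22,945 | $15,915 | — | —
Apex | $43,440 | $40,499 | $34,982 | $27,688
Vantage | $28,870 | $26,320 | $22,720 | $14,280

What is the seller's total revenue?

Merging the schedules and taking the best 6: 55,400 (Talon-1), 52,090 (Talon-2), 47,040 (Talon-3), 43,440 (Apex-1), 40,499 (Apex-2), 34,982 (Apex-3)
Next rejected bid: $28,870 (not a price — pay-as-bid).
Each winning unit pays its own bid.
Revenue = 55,400 + 52,090 + 47,040 + 43,440 + 40,499 + 34,982 = $273,451.

Total revenue: $273,451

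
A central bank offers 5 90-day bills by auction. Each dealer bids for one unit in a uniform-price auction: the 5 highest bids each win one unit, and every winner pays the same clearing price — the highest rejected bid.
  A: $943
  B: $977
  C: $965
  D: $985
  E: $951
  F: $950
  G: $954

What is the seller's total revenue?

Ordering the bids: 985 (D), 977 (B), 965 (C), 954 (G), 951 (E), 950 (F), 943 (A)
The 5 highest are D, B, C, G, E.
First losing bid is F's $950, which sets the uniform price.
Total revenue = 5 × $950 = $4,750.

Total revenue: $4,750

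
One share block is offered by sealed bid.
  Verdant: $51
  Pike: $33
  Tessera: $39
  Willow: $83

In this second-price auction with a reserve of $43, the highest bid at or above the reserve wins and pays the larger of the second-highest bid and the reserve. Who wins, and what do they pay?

Bids ranked: 83 (Willow) > 51 (Verdant) > 39 (Tessera) > 33 (Pike)
Highest eligible bid: Willow at $83.
max(second-highest $51, reserve $43) = $51; the reserve does not bind.

Willow pays $51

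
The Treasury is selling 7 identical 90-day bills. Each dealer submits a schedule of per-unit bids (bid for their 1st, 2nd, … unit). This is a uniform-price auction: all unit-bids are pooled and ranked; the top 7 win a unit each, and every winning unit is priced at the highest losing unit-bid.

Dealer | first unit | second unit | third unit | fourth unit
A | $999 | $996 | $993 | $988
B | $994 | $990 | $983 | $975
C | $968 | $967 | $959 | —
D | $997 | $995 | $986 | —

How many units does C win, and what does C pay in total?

C: 0 units, pays $0

Pooled unit-bids ranked (top 7): 999 (A-1), 997 (D-1), 996 (A-2), 995 (D-2), 994 (B-1), 993 (A-3), 990 (B-2)
Highest rejected unit-bid = $988.
C wins 0 unit(s) at $988 each.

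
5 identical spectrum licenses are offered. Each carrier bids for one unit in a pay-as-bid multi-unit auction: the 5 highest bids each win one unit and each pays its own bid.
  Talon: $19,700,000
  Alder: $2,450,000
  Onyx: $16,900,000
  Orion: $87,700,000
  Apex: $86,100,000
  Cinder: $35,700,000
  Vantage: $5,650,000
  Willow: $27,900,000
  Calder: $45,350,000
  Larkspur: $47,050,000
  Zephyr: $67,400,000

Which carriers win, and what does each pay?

Orion $87,700,000, Apex $86,100,000, Zephyr $67,400,000, Larkspur $47,050,000, Calder $45,350,000

Bids ranked high→low: 87,700,000 (Orion), 86,100,000 (Apex), 67,400,000 (Zephyr), 47,050,000 (Larkspur), 45,350,000 (Calder), 35,700,000 (Cinder), 27,900,000 (Willow), …
The 5 highest are Orion, Apex, Zephyr, Larkspur, Calder.
Each winner pays its own bid: Orion $87,700,000, Apex $86,100,000, Zephyr $67,400,000, Larkspur $47,050,000, Calder $45,350,000.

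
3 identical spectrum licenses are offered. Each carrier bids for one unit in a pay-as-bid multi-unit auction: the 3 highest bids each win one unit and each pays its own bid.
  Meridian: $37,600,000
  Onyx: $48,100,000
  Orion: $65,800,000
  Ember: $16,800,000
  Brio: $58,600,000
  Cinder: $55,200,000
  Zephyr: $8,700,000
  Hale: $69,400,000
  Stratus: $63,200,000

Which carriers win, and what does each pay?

Hale $69,400,000, Orion $65,800,000, Stratus $63,200,000

Bids ranked high→low: 69,400,000 (Hale), 65,800,000 (Orion), 63,200,000 (Stratus), 58,600,000 (Brio), 55,200,000 (Cinder), …
The 3 highest are Hale, Orion, Stratus.
Each winner pays its own bid: Hale $69,400,000, Orion $65,800,000, Stratus $63,200,000.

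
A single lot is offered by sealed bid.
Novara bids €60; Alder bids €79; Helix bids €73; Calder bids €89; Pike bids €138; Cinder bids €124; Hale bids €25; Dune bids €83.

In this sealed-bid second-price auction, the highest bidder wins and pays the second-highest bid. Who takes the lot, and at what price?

Pike pays €124

Rule: the highest bidder wins and pays the second-highest bid.
Bids in order: 138 (Pike) > 124 (Cinder) > 89 (Calder) > 83 (Dune) > 79 (Alder) > 73 (Helix) > …
Second-price: Pike pays Cinder's bid of €124.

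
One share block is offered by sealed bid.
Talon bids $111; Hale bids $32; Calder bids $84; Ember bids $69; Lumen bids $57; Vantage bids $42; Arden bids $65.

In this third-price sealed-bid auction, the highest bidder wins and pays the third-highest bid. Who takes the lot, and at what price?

Rule: the highest bidder wins and pays the third-highest bid.
Bids ranked: 111 (Talon) > 84 (Calder) > 69 (Ember) > 65 (Arden) > 57 (Lumen) > 42 (Vantage) > …
Talon is highest; pays the third-highest bid, $69.

Talon pays $69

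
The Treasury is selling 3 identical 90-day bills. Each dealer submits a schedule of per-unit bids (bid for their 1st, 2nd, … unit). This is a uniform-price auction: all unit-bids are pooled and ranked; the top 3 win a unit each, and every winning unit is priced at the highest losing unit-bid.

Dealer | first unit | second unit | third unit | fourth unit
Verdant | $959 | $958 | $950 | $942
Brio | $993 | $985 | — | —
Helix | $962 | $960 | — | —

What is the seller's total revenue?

Total revenue: $2,880

Merging the schedules and taking the best 3: 993 (Brio-1), 985 (Brio-2), 962 (Helix-1)
First bid not allocated: $960.
Allocation: Brio 2, Helix 1. Every unit priced at $960.
Revenue = 3 × 960 = $2,880.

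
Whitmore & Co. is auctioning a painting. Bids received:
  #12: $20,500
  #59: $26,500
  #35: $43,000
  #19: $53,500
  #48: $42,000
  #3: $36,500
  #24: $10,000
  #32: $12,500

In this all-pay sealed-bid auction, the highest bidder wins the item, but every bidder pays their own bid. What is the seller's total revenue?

Bids in order: 53,500 (#19) > 43,000 (#35) > 42,000 (#48) > 36,500 (#3) > 26,500 (#59) > 20,500 (#12) > …
#19 wins with the top bid; all bids are sunk regardless.
Every bidder forfeits their bid regardless of winning.
Revenue = 20,500 + 26,500 + 43,000 + 53,500 + 42,000 + 36,500 + 10,000 + 12,500 = $244,500.

Total revenue: $244,500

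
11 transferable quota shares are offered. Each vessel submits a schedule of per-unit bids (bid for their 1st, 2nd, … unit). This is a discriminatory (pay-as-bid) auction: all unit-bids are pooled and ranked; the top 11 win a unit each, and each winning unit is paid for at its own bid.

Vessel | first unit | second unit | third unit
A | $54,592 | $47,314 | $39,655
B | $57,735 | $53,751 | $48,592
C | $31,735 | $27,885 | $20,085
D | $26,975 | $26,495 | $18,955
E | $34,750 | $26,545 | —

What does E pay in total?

All unit-bids, highest first — top 11: 57,735 (B-1), 54,592 (A-1), 53,751 (B-2), 48,592 (B-3), 47,314 (A-2), 39,655 (A-3), 34,750 (E-1), 31,735 (C-1), 27,885 (C-2), 26,975 (D-1), 26,545 (E-2)
Next rejected bid: $26,495 (not a price — pay-as-bid).
E's winning unit-bids: 34,750 + 26,545 = $61,295.

E pays $61,295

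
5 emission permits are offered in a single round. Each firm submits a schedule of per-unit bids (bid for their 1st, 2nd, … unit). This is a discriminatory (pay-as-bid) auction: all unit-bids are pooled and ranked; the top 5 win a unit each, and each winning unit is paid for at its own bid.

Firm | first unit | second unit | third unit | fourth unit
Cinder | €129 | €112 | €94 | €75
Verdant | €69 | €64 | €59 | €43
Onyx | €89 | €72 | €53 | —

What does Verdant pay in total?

Pooled unit-bids ranked (top 5): 129 (Cinder-1), 112 (Cinder-2), 94 (Cinder-3), 89 (Onyx-1), 75 (Cinder-4)
Next rejected bid: €72 (not a price — pay-as-bid).
Verdant wins no units.

Verdant pays €0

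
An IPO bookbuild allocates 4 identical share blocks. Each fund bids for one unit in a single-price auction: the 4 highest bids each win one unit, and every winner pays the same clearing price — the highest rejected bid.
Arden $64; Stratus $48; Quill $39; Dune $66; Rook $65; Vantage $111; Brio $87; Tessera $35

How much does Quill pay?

Quill pays $0

Ordering the bids: 111 (Vantage), 87 (Brio), 66 (Dune), 65 (Rook), 64 (Arden), 48 (Stratus), …
Winners (4 units): Vantage, Brio, Dune, Rook.
Clearing price = highest rejected bid = $64.
Quill does not win → pays $0.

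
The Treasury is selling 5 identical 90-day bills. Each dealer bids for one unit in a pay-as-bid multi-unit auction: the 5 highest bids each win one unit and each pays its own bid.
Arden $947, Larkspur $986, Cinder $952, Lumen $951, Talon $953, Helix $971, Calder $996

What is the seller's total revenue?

Total revenue: $4,858

Bids ranked high→low: 996 (Calder), 986 (Larkspur), 971 (Helix), 953 (Talon), 952 (Cinder), 951 (Lumen), 947 (Arden)
The 5 highest are Calder, Larkspur, Helix, Talon, Cinder.
Total revenue = 996 + 986 + 971 + 953 + 952 = $4,858.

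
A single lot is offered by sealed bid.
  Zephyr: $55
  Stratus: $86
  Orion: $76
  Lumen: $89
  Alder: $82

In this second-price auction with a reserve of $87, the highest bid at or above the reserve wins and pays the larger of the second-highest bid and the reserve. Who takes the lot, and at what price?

Bids in order: 89 (Lumen) > 86 (Stratus) > 82 (Alder) > 76 (Orion) > 55 (Zephyr)
Lumen has the top bid at or above the reserve ($89).
max(second-highest $86, reserve $87) = $87.

Lumen pays $87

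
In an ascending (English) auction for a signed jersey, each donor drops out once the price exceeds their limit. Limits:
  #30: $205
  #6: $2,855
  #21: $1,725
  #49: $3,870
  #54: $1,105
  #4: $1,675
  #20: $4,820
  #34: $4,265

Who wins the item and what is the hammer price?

Limits in order: 4,820 (#20) > 4,265 (#34) > 3,870 (#49) > 2,855 (#6) > 1,725 (#21) > 1,675 (#4) > …
Once the price passes $4,265, only #20 is left; the hammer falls at #34's limit of $4,265.

#20 wins at $4,265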